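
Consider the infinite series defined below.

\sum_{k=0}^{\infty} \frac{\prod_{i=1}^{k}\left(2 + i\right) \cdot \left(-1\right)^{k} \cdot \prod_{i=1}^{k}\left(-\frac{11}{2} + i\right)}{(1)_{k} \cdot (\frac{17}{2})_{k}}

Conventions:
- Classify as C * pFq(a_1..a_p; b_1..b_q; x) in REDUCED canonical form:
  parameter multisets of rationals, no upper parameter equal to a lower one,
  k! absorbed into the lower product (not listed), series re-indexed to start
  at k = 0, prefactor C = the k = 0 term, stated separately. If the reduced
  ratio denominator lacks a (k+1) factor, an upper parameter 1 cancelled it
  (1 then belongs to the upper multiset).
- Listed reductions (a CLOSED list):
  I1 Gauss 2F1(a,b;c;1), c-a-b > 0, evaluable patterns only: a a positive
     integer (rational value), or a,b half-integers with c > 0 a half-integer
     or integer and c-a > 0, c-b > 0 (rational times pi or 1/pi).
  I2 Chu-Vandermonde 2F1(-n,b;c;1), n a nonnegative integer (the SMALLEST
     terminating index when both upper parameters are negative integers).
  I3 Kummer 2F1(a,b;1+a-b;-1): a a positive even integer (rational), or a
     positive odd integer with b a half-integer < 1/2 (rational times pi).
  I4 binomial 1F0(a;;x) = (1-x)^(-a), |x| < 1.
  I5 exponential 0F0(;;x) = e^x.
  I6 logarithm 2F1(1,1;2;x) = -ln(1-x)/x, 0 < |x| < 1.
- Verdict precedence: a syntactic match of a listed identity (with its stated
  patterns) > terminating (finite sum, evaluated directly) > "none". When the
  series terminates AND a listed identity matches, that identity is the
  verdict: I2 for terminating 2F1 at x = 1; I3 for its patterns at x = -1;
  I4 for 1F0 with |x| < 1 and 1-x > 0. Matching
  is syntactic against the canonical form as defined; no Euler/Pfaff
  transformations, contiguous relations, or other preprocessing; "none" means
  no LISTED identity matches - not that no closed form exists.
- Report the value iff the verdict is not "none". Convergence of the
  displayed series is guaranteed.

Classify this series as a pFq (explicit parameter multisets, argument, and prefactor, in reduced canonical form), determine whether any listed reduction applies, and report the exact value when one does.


With C = 1: the canonical form is 2F1(-\frac{9}{2}, 3; \frac{17}{2}; -1). Verdict: this is Kummer (I3) (x = -1; c = \frac{17}{2} equals 1+a-b for upper {-\frac{9}{2}, 3}: listed pattern). Its exact value is \frac{45045}{32768} \cdot \pi.

Structural cue: t_0 = 1 here, and the running product (prefactor 1) telescopes to a rising factorial.
Term ratio: r(k) = -1 * (k-\frac{9}{2}) (k+3) / [(k+\frac{17}{2}) (k+1)] - rational in k. x = -1; t_0 = 1; negate the roots.


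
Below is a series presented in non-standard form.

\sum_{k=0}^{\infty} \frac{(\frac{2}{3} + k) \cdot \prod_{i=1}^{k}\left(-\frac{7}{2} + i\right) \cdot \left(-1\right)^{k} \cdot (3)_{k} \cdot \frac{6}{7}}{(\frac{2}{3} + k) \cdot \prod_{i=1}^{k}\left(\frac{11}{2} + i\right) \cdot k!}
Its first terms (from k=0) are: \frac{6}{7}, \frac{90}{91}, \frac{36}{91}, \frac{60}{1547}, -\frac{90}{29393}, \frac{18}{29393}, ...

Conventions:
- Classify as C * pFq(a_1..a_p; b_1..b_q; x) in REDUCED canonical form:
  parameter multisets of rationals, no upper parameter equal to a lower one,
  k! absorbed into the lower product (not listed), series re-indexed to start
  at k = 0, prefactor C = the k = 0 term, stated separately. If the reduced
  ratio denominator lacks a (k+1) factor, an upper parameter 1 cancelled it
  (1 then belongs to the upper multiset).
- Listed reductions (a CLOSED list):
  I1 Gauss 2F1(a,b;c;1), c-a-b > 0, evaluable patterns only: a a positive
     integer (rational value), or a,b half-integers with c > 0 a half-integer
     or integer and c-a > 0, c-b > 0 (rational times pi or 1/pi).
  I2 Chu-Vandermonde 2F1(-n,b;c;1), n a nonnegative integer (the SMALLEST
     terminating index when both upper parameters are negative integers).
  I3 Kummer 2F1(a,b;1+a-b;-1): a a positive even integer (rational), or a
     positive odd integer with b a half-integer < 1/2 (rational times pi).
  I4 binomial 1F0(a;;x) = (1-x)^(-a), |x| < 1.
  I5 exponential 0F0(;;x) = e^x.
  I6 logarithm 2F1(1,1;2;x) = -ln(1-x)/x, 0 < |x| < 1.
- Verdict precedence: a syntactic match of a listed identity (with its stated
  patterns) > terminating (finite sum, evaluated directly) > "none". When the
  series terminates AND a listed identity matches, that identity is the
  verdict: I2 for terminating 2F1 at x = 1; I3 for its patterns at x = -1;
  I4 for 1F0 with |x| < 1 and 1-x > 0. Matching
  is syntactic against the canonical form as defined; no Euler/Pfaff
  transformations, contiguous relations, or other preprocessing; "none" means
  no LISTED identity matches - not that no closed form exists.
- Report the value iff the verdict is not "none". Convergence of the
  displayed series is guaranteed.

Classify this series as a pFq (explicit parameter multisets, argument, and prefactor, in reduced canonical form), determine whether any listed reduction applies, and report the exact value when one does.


Classification (C = \frac{6}{7}): 2F1 with upper {-\frac{5}{2}, 3}, lower {\frac{13}{2}}, argument x = -1. Verdict: Kummer (I3) matches (x = -1; c = \frac{13}{2} equals 1+a-b for upper {-\frac{5}{2}, 3}: listed pattern). Its exact value is \frac{1485}{2048} \cdot \pi.

First insight: x = -1 and the lower running product (C = 6/7) is a rising factorial.
Term ratio: r(k) = -1 * (k-\frac{5}{2}) (k+3) / [(k+\frac{13}{2}) (k+1)] - rational; roots negated = parameters, x = -1, C = \frac{6}{7}.


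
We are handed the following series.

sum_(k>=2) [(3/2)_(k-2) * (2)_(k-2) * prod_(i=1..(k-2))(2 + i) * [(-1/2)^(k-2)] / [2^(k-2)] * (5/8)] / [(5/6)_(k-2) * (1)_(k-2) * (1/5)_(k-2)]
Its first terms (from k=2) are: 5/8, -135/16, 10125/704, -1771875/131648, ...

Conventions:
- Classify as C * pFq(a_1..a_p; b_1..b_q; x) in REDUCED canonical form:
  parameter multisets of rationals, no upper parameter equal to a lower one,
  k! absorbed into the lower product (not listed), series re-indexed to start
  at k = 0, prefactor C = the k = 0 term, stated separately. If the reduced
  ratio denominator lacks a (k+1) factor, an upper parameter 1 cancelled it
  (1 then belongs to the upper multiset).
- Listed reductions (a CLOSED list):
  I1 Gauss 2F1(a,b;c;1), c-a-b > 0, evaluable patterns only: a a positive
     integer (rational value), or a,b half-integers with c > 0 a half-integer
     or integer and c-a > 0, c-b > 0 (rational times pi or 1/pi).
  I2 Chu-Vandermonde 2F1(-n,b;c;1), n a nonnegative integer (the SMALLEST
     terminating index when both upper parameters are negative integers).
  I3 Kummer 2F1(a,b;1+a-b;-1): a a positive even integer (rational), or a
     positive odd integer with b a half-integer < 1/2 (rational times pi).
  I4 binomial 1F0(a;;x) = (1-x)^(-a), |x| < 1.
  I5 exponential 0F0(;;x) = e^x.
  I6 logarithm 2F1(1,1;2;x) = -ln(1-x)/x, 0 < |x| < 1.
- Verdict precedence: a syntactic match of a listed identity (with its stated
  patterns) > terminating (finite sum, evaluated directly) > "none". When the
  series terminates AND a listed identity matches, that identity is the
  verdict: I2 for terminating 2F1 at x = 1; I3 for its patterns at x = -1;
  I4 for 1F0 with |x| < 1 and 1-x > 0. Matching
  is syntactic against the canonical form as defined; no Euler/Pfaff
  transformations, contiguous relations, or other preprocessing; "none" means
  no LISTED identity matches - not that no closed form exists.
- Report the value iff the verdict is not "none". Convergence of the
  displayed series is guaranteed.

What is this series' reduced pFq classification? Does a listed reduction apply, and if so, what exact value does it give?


Classification (C = 5/8): 3F2 with upper {3/2, 2, 3}, lower {1/5, 5/6}, argument x = -1/4. Verdict: none. Every listed pattern misses the 3F2 form at -1/4, upper {3/2, 2, 3}.

First insight: t_0 being 5/8, (1)_k (C = 5/8) is k! itself.
Term ratio: r(k) = (-1/4) * (k+3/2) (k+2) (k+3) / [(k+1/5) (k+5/6) (k+1)] - rational; roots negated = parameters, x = (-1/4), C = 5/8.


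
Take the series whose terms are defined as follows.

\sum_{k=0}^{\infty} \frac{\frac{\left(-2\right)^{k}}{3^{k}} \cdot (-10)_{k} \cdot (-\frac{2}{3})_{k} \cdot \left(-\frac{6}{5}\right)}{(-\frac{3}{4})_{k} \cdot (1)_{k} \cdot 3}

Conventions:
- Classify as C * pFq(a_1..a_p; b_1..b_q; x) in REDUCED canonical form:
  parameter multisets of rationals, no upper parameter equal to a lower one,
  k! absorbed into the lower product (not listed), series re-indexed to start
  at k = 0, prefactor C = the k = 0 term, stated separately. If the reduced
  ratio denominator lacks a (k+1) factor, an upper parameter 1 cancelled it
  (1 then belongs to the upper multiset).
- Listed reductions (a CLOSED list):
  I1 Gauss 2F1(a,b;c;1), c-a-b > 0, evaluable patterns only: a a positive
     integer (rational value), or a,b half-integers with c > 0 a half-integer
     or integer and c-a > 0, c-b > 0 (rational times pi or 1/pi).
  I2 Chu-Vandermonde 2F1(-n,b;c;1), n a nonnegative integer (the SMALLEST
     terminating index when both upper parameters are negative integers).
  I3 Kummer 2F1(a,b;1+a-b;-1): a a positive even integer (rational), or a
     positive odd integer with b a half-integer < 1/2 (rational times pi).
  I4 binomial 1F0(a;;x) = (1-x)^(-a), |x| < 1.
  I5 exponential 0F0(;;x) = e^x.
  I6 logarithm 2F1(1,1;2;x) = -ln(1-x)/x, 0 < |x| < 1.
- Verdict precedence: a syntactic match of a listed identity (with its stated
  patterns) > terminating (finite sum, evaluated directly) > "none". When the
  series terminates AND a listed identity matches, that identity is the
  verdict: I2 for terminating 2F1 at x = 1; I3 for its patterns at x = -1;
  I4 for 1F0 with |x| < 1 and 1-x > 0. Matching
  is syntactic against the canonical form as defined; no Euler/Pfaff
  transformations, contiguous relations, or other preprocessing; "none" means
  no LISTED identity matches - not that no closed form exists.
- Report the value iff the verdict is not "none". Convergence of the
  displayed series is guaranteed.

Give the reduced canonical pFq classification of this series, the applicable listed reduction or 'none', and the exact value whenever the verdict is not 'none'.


The series (x = -\frac{2}{3}) is 2F1: upper {-10, -\frac{2}{3}}, lower {-\frac{3}{4}}, prefactor -\frac{2}{5}. Verdict: terminating at k = 10: the factor (-10)_k kills every later term; summing the 11 survivors is exact. Sum: -\frac{11540208383739552398}{135756817448004675}.

First insight: with t_0 = -\frac{2}{5}, (1)_k (C = -2/5) is k! itself.
Adjacent-term ratio: r(k) = -\frac{2}{3} * (k-10) (k-\frac{2}{3}) / [(k-\frac{3}{4}) (k+1)] - rational in k. x = -\frac{2}{3}; t_0 = -\frac{2}{5}; negate the roots.


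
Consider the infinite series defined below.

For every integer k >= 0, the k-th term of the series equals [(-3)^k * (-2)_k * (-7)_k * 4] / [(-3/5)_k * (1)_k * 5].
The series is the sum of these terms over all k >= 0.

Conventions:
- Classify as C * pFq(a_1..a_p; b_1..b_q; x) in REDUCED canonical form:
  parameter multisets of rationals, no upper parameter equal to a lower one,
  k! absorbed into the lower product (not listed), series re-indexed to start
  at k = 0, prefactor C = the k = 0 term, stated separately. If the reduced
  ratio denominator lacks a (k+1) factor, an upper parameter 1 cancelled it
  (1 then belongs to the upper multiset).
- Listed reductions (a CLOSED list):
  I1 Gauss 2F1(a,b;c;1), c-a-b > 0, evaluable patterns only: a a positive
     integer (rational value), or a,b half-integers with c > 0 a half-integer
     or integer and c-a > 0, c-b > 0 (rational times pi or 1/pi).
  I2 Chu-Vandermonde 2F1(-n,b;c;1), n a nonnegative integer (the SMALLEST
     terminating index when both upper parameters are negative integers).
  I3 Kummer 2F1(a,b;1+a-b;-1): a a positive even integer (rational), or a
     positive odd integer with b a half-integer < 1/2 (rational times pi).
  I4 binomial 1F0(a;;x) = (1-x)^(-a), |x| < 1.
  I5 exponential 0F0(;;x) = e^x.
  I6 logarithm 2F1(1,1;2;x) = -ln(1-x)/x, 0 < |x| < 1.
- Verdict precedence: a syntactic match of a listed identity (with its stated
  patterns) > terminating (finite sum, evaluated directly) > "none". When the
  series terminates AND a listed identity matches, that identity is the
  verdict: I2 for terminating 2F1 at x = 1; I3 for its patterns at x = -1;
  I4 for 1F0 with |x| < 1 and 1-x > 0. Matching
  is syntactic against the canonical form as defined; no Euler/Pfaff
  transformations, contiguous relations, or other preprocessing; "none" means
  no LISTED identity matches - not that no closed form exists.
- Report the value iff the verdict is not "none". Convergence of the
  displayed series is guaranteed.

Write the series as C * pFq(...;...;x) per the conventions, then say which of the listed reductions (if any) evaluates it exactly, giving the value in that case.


Key observation: with t_0 = 4/5, (1)_k (C = 4/5) is k! itself.
Term ratio: r(k) = (-3) * (k-7) (k-2) / [(k-3/5) (k+1)] - rational in k, leading ratio (-3); with t_0 = 4/5, classification follows.

The series (x = -3) is 2F1: upper {-7, -2}, lower {-3/5}, prefactor 4/5. Verdict: terminating - upper -2 stops the sum at k = 2; the 3 terms are added exactly. Its exact value is -6016/5.


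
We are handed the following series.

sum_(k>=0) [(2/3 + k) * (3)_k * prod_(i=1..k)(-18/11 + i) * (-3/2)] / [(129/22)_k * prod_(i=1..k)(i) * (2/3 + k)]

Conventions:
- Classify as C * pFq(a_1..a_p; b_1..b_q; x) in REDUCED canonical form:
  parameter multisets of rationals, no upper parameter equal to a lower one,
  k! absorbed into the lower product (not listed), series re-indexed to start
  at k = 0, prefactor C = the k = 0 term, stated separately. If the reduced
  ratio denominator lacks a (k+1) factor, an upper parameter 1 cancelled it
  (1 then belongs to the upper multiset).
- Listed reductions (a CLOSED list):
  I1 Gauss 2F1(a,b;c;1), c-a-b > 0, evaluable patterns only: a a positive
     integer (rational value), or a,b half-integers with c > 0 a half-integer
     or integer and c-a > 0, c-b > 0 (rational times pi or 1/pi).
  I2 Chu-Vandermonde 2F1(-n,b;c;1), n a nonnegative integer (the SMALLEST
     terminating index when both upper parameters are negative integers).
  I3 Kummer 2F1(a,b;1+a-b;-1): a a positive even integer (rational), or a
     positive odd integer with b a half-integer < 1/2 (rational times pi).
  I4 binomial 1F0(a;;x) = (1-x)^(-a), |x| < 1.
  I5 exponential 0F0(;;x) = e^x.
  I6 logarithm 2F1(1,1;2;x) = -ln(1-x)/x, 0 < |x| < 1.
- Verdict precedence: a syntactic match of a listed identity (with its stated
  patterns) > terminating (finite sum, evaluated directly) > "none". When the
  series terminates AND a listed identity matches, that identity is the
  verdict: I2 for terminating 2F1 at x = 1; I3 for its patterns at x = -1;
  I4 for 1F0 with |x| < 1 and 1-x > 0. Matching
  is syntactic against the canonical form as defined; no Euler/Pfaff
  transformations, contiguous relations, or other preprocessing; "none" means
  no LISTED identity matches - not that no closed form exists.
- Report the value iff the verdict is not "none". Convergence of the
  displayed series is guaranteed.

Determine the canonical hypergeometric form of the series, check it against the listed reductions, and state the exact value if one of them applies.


x = 1 here; the reduced form reads 2F1, upper {-7/11, 3}, lower {129/22}, C = -3/2. Verdict: the Gauss summation I1 applies (x = 1: the Gamma ratio telescopes since c-a-b = 7/2 > 0 and a = 3 in Z>0). Sum: -27285/29282.

Key step: x = 1 and the running product (C = -3/2, x = 1) telescopes to a rising factorial.
Consecutive-term ratio: r(k) = 1 * (k-7/11) (k+3) / [(k+129/22) (k+1)] - rational; roots negated = parameters, x = 1, C = -3/2.


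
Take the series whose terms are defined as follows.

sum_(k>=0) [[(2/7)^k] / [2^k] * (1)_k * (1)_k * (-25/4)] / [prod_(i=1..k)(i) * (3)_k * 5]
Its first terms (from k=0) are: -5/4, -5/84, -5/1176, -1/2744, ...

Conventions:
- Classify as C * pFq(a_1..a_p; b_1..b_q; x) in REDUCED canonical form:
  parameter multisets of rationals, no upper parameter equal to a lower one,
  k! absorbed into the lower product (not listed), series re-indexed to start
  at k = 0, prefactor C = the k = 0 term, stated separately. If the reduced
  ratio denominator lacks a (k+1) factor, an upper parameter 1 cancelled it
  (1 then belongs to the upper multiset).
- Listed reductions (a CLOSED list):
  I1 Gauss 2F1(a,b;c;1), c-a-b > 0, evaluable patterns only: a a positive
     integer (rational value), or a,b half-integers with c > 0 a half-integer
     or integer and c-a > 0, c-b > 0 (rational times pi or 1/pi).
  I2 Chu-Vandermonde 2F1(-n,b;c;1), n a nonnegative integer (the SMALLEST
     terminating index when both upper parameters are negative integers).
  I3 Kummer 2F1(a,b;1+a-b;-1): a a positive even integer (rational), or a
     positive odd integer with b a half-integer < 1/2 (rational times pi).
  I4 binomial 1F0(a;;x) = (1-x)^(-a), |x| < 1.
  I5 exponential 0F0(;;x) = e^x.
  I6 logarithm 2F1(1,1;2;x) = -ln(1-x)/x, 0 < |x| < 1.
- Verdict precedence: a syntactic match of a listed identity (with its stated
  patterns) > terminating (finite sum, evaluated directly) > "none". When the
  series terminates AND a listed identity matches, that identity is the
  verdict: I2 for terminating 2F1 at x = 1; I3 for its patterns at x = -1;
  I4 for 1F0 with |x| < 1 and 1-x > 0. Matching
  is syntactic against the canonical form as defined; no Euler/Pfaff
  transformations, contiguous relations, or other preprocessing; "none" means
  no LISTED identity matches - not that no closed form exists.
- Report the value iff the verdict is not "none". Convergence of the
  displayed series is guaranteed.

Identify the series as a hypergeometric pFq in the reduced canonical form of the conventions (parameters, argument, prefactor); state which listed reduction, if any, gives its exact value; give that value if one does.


With C = -5/4: the canonical form is 2F1(1, 1; 3; 1/7). Verdict: none. No listed pattern accepts 2F1(1, 1; 3; 1/7).

Structural cue: t_0 being -5/4, the product of the first k integers (C = -5/4) is k!.
Term ratio: r(k) = (1/7) * (k+1) (k+1) / [(k+3) (k+1)] - rational in k, leading ratio (1/7); with t_0 = -5/4, classification follows.


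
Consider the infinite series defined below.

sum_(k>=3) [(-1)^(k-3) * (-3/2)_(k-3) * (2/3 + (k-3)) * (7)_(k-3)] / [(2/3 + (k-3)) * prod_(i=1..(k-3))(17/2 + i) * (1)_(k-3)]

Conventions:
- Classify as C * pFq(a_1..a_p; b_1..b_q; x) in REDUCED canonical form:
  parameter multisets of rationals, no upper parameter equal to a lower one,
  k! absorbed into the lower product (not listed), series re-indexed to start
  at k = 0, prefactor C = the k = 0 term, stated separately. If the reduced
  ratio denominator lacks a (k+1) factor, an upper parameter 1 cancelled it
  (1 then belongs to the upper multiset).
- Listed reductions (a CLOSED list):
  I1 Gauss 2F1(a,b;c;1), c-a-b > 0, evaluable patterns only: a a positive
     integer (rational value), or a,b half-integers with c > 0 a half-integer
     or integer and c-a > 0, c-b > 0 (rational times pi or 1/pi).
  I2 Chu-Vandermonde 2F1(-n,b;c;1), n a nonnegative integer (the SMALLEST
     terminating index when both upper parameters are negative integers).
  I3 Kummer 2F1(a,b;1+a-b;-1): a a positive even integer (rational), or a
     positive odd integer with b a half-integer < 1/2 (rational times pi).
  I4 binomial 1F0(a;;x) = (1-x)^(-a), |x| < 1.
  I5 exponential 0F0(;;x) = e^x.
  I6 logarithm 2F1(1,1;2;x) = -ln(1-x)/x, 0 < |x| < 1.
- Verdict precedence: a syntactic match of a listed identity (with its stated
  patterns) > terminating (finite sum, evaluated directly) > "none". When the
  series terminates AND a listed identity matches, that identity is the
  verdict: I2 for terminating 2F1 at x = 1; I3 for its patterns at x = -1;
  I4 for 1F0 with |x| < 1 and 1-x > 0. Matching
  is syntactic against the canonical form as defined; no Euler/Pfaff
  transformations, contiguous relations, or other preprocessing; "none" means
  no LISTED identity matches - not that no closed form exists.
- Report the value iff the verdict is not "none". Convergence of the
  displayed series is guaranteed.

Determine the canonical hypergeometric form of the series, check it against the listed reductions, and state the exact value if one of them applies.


Prefactor 1, argument -1: 2F1 with upper {-3/2, 7} over lower {19/2}. Verdict: Kummer's theorem (I3) fires (x = -1; c = 19/2 equals 1+a-b for upper {-3/2, 7}: listed pattern). Hence: (765765/1048576) * pi.

Key step: x = (-1) and the factor k + 2/3 cancels (top and bottom), leaving C = 1, x = -1.
Term ratio: r(k) = (-1) * (k-3/2) (k+7) / [(k+19/2) (k+1)] ; factor over Q: parameters, x = (-1), and C = 1.


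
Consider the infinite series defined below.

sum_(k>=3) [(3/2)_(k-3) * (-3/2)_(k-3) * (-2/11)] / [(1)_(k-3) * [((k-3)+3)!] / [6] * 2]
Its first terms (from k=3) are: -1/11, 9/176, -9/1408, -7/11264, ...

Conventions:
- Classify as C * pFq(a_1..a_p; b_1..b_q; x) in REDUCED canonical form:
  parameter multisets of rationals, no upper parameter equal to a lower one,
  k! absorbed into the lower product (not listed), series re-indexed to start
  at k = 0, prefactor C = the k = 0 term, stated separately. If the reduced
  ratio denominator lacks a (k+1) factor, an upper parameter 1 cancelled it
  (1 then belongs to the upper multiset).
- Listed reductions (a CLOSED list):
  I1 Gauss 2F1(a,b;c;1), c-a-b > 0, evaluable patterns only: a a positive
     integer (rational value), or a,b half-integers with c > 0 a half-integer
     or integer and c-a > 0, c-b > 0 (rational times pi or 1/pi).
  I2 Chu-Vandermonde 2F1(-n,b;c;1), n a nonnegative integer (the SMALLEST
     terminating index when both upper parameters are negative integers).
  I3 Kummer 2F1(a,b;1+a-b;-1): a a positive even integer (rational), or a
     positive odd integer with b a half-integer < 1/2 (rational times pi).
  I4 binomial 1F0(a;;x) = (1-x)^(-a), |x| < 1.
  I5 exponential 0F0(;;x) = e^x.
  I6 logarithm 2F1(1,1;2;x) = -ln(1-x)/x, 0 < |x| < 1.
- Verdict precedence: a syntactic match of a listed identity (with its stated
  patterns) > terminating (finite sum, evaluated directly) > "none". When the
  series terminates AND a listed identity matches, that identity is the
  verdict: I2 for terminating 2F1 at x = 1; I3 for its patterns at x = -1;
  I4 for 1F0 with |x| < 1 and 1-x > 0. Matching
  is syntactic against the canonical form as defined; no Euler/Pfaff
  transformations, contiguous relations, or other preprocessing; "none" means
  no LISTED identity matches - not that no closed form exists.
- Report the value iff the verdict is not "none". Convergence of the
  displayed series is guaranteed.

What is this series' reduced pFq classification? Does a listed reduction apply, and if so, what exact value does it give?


Canonical form: C = -1/11 times 2F1 with upper {-3/2, 3/2}, lower {4}, x = 1. Verdict: Gauss (I1, half-integer pattern) applies (x = 1; upper {-3/2, 3/2} half-integers, c = 4 in the evaluable pattern). Value: (-512/3465) / pi.

Key step: from the first term -1/11: the constant factors (prefactor -1/11) combine into one prefactor.
Adjacent-term ratio: r(k) = 1 * (k-3/2) (k+3/2) / [(k+4) (k+1)] - poly over poly, x = 1 from leading terms; C = -1/11 at k = 0.


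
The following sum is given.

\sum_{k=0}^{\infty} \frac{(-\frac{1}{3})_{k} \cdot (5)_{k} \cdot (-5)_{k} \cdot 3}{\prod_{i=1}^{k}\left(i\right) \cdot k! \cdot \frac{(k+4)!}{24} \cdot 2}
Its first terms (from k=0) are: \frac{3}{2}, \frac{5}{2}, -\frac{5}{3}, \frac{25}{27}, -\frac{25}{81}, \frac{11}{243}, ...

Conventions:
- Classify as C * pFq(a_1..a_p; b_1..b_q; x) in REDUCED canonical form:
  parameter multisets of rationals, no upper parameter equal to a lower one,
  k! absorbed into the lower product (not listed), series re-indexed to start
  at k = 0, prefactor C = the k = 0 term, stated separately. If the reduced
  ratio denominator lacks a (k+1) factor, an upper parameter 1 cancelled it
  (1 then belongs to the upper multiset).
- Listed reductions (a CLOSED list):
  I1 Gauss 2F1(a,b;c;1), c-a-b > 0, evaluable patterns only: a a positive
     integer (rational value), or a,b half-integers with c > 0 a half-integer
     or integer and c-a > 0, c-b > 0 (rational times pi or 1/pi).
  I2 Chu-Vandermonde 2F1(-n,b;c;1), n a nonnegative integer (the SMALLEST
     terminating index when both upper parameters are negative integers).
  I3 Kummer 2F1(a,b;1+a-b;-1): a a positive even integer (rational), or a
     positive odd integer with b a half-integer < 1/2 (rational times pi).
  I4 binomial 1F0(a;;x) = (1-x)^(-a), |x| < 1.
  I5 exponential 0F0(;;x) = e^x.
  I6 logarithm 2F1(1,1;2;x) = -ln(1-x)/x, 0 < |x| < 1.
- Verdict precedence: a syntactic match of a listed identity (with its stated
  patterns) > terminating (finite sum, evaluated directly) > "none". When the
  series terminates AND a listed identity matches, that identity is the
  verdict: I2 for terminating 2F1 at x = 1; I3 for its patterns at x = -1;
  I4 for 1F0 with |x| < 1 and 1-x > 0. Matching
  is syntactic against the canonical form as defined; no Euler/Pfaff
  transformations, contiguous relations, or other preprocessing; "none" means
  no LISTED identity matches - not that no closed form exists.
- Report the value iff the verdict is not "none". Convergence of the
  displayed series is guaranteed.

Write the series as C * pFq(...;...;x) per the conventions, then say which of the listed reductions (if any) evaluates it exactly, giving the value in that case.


Reduced: x = 1, 2F1, upper = {-5, -\frac{1}{3}}, lower = {1}, C = \frac{3}{2}. Verdict at x = 1: the Chu-Vandermonde identity I2 matches (terminating 2F1 at x = 1 with n = 5, b = -1/3, c = 1). Value: \frac{728}{243}.

The tell: with t_0 = \frac{3}{2}, the parameter 5 appears in both the upper and lower lists and cancels.
Adjacent-term ratio: r(k) = 1 * (k-5) (k-\frac{1}{3}) / [(k+1) (k+1)] - rational; roots negated = parameters, x = 1, C = \frac{3}{2}.


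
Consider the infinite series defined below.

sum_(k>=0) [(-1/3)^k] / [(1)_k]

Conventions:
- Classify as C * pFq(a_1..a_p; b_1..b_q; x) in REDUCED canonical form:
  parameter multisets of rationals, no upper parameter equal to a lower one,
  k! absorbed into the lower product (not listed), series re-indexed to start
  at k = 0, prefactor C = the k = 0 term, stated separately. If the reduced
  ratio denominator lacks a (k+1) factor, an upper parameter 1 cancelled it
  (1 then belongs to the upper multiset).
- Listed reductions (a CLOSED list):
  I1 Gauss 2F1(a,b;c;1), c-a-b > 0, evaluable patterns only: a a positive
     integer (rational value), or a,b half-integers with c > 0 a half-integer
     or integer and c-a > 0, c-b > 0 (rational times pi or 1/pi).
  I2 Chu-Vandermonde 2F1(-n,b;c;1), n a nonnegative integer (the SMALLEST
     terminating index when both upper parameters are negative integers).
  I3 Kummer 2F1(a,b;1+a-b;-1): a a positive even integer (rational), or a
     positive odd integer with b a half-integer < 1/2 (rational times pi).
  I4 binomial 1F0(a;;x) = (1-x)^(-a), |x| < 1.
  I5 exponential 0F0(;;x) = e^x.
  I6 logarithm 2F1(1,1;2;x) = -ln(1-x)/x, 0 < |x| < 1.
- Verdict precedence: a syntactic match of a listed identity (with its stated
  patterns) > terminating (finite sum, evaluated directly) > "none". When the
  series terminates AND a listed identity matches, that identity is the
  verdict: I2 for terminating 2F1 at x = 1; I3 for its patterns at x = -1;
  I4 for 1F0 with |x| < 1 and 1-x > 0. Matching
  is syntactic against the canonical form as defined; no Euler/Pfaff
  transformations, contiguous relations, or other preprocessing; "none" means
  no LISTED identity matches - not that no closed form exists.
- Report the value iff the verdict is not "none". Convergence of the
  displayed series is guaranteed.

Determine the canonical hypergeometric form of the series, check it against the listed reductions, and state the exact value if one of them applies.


Canonical form: C = 1 times 0F0 with upper {-}, lower {-}, x = -1/3. Verdict at x = -1/3: the exponential series (I5) matches (the 0F0 exponential series at x = -1/3). Its exact value is e^(-1/3).

First insight: with t_0 = 1, (1)_k (prefactor 1) is k! itself.
Ratio: r(k) = (-1/3) * 1 / [(k+1)] - rational in k. x = (-1/3); t_0 = 1; negate the roots.


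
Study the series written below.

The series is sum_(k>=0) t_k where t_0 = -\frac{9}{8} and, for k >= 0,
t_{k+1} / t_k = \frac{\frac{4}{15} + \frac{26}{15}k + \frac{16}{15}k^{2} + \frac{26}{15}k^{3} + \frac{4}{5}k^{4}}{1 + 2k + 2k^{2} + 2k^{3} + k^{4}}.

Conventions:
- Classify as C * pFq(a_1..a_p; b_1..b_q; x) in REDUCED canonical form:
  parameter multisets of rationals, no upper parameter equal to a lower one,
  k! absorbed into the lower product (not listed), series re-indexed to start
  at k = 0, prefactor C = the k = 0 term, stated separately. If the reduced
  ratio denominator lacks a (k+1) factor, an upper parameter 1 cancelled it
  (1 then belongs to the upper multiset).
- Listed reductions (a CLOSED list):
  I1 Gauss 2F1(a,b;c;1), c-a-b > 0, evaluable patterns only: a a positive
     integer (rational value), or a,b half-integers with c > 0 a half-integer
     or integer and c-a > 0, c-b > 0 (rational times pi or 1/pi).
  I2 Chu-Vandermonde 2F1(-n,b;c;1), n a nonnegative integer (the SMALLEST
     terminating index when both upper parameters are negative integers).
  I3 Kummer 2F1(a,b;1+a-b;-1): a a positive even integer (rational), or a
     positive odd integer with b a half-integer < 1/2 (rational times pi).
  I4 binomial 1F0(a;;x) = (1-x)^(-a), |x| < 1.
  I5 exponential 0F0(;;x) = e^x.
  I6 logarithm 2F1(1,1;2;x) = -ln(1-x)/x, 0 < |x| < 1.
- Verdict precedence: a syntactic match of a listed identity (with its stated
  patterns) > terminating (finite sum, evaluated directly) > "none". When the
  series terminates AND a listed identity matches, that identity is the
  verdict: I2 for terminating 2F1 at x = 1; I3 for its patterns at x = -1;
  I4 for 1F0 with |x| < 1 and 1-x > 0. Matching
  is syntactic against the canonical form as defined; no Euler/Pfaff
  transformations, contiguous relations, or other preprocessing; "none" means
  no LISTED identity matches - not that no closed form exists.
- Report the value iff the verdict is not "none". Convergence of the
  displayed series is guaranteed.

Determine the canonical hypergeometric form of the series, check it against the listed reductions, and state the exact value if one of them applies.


This is -\frac{9}{8} * 2F1(\frac{1}{6}, 2; 1; \frac{4}{5}) in reduced canonical form. Verdict: none - this 2F1 at x = \frac{4}{5} matches no listed pattern, and upper {\frac{1}{6}, 2} holds no stopper.

First insight: from the first term -\frac{9}{8}: factor the ratio over Q (prefactor -9/8): negated roots = parameters.
Consecutive-term ratio: r(k) = \frac{4}{5} * (k+\frac{1}{6}) (k+2) / [(k+1) (k+1)] - poly over poly, x = \frac{4}{5} from leading terms; C = -\frac{9}{8} at k = 0.


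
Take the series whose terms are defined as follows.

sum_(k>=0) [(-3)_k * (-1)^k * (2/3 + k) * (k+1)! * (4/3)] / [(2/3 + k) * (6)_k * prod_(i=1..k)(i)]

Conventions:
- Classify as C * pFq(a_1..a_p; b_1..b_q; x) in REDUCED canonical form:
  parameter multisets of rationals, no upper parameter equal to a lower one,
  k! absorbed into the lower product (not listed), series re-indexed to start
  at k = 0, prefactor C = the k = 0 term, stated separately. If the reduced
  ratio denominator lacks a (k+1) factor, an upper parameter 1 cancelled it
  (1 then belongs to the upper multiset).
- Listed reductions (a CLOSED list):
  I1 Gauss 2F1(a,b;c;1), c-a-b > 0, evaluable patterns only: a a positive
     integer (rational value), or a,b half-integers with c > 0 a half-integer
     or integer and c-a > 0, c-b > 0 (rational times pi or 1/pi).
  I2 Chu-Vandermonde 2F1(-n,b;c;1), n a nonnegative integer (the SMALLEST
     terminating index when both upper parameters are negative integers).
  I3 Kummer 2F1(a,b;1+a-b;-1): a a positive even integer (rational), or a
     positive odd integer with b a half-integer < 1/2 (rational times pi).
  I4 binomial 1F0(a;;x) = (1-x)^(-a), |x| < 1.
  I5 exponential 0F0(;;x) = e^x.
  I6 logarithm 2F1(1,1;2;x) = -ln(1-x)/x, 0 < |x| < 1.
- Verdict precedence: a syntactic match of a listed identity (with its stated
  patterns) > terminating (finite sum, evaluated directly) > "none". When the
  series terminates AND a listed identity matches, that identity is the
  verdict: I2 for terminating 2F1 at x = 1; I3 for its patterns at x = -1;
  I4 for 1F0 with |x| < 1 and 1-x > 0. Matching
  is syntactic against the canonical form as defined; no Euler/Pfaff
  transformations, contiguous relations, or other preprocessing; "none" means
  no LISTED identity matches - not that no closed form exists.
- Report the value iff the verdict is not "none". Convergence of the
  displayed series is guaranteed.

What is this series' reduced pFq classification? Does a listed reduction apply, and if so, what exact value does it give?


Classification (C = 4/3): 2F1 with upper {-3, 2}, lower {6}, argument x = -1. Verdict: the Kummer evaluation I3 fires (x = -1; c = 6 equals 1+a-b for upper {-3, 2}: listed pattern). Hence: 10/3.

Key observation: t_0 = 4/3 here, and the factorial ratio (prefactor 4/3) (k+a-1)!/(a-1)! is a rising factorial (a)_k.
Term ratio: r(k) = (-1) * (k-3) (k+2) / [(k+6) (k+1)] - poly over poly, x = (-1) from leading terms; C = 4/3 at k = 0.


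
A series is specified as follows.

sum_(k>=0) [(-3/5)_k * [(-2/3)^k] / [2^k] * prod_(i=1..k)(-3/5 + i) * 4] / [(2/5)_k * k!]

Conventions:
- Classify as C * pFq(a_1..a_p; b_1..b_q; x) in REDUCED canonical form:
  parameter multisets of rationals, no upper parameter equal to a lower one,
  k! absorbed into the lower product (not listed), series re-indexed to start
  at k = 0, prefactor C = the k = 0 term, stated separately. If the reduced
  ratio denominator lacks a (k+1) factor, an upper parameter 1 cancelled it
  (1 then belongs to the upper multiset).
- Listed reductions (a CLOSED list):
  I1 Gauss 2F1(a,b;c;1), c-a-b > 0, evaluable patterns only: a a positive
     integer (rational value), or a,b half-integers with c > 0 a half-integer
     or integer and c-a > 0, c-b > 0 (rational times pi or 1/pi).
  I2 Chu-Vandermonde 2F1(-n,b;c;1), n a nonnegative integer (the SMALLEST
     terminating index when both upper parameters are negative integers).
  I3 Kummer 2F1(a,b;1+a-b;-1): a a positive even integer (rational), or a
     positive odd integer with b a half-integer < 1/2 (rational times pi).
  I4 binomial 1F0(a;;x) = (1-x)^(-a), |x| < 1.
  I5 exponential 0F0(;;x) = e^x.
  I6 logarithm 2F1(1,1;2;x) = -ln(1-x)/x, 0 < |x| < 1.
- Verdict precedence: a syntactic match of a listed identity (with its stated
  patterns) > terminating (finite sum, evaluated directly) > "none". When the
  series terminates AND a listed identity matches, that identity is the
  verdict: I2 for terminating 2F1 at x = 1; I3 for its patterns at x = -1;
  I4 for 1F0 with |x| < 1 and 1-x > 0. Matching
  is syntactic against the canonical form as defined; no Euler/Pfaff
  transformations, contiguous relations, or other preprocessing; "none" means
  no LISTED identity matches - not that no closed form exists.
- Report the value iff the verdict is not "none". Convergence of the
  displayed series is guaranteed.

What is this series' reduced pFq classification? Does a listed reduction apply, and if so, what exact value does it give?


With C = 4: the canonical form is 1F0(-3/5; -; -1/3). Verdict: the I4 binomial reduction fires (the 1F0 binomial series: exponent 3/5, x = -1/3). Hence: 4 * (4/3)^(3/5).

The tell: t_0 being 4, the parameter 2/5 appears in both the upper and lower lists and cancels.
Ratio: r(k) = (-1/3) * (k-3/5) / [(k+1)] ; factor over Q: parameters, x = (-1/3), and C = 4.


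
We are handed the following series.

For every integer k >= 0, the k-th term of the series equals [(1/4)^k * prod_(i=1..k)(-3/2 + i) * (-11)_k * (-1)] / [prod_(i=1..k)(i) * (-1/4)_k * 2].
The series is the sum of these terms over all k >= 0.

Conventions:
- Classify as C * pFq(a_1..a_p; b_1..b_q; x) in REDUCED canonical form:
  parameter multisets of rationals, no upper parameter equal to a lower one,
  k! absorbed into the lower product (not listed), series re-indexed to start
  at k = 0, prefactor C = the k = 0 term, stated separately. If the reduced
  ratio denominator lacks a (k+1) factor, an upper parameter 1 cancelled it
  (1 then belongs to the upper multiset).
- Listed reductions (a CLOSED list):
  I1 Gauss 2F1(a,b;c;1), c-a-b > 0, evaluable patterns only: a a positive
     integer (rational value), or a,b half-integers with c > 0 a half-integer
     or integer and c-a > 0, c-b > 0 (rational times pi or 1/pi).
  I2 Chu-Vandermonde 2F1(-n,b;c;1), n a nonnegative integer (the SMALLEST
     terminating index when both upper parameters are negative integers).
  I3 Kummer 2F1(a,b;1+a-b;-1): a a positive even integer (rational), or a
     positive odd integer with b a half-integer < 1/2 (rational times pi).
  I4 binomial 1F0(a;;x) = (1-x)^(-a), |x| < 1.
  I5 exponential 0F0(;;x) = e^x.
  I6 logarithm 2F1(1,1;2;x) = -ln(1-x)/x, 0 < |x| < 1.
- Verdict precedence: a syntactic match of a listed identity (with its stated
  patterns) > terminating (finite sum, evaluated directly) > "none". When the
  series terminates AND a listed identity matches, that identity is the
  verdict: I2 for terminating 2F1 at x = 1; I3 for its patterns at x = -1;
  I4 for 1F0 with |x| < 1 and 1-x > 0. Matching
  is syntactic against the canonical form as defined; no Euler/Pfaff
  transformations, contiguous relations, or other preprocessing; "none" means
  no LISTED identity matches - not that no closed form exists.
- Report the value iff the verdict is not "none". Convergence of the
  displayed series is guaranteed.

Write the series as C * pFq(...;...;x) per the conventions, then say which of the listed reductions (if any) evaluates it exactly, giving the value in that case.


Structural cue: from the first term -1/2: the constant factors (prefactor -1/2) combine into one prefactor.
Term ratio: r(k) = (1/4) * (k-11) (k-1/2) / [(k-1/4) (k+1)] - rational in k. x = (1/4); t_0 = -1/2; negate the roots.

Classification (C = -1/2): 2F1 with upper {-11, -1/2}, lower {-1/4}, argument x = 1/4. Verdict: terminating (-11 upstairs). 12 nonzero terms in all; added directly. Exact value: 105630131/112766976.


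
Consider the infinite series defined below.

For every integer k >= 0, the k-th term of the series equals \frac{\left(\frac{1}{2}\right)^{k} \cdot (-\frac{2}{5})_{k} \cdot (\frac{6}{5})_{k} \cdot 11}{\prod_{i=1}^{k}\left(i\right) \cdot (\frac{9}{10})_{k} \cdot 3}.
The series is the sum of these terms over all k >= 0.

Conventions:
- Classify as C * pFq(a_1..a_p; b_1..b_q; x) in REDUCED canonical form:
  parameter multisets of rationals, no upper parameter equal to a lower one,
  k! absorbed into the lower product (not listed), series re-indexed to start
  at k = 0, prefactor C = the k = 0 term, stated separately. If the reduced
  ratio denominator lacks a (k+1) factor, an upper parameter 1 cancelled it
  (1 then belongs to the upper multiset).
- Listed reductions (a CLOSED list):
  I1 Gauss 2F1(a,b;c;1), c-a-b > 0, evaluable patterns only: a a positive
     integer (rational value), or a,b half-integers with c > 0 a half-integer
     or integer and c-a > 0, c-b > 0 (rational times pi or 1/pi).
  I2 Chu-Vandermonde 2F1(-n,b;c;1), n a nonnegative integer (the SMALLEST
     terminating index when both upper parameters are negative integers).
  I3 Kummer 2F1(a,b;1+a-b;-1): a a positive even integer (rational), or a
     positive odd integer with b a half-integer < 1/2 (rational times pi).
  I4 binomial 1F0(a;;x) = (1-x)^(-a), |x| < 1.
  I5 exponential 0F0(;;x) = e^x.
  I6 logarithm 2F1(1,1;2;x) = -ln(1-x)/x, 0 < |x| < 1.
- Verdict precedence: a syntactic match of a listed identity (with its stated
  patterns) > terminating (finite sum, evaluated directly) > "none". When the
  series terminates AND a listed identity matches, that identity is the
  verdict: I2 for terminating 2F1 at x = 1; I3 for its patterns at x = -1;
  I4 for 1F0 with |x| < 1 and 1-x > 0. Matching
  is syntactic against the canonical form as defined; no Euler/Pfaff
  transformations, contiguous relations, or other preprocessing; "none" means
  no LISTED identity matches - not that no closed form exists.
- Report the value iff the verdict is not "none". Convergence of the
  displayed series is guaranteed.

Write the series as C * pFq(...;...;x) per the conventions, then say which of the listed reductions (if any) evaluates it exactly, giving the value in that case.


The series (x = \frac{1}{2}) is 2F1: upper {-\frac{2}{5}, \frac{6}{5}}, lower {\frac{9}{10}}, prefactor \frac{11}{3}. Verdict: none - at argument \frac{1}{2} the multisets {-\frac{2}{5}, \frac{6}{5}} ; {\frac{9}{10}} match no listed identity.

The tell: with t_0 = \frac{11}{3}, the constant factors (C = 11/3) combine into one prefactor.
Consecutive-term ratio: r(k) = \frac{1}{2} * (k-\frac{2}{5}) (k+\frac{6}{5}) / [(k+\frac{9}{10}) (k+1)] - poly over poly, x = \frac{1}{2} from leading terms; C = \frac{11}{3} at k = 0.
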